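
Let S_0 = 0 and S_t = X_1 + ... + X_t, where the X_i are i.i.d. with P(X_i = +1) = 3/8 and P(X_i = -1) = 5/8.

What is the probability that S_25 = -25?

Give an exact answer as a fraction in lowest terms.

To reach position -25 after 25 steps: need 0 steps of +1 and 25 steps of -1.
Number of such sequences: C(25,0) = 1
Each has probability (3/8)^0 · (5/8)^25 = 298023223876953125/37778931862957161709568
P = 1 · 298023223876953125/37778931862957161709568 = 298023223876953125/37778931862957161709568

Answer: 298023223876953125/37778931862957161709568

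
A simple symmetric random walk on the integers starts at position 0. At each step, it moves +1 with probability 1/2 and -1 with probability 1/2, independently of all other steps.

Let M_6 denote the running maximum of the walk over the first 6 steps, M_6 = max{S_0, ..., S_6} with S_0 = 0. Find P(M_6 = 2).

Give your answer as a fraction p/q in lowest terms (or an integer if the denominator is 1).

Answer: 15/64

Derivation:
Let M_6 = max(S_0,...,S_6). Use the reflection principle: for j ≥ 1, #{paths with M_6 ≥ j} = #{S_6 ≥ j} + #{S_6 ≥ j+1}.
By reflection, #{M_6 ≥ 2} = #{S_6 ≥ 2} + #{S_6 ≥ 3} = 22 + 7 = 29.
#{M_6 ≥ 3} = #{S_6 ≥ 3} + #{S_6 ≥ 4} = 7 + 7 = 14.
#{M_6 = 2} = 29 - 14 = 15.
P(M_6 = 2) = 15/64 = 15/64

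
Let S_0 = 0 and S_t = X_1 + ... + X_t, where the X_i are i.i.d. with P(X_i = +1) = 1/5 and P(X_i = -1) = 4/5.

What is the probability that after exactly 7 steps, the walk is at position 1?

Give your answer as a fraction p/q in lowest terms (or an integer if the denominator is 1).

Answer: 448/15625

Derivation:
To reach position 1 after 7 steps: need 4 steps of +1 and 3 steps of -1.
Number of such sequences: C(7,4) = 35
Each has probability (1/5)^4 · (4/5)^3 = 64/78125
P = 35 · 64/78125 = 448/15625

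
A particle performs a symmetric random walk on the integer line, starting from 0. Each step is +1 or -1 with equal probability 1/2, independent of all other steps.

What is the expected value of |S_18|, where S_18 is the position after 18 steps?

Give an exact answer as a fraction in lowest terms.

S_18 takes values m ≡ 0 (mod 2) with |m| ≤ 18; P(S_18=m) = C(18,(18+m)/2)/2^18.
Total paths: 2^18 = 262144
Distribution: P(S=-18)=1/262144, P(S=-16)=18/262144, P(S=-14)=153/262144, P(S=-12)=816/262144, P(S=-10)=3060/262144, P(S=-8)=8568/262144, P(S=-6)=18564/262144, P(S=-4)=31824/262144, P(S=-2)=43758/262144, P(S=0)=48620/262144, P(S=2)=43758/262144, P(S=4)=31824/262144, P(S=6)=18564/262144, P(S=8)=8568/262144, P(S=10)=3060/262144, P(S=12)=816/262144, P(S=14)=153/262144, P(S=16)=18/262144, P(S=18)=1/262144
E[|S_18|] = Σ_m |m|·P(S_18=m) = 875160/262144 = 109395/32768

Answer: 109395/32768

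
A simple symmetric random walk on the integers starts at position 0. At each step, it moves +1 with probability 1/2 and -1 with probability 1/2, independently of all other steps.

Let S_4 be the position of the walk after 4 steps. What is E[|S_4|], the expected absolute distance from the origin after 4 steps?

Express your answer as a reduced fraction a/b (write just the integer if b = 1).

S_4 takes values m ≡ 0 (mod 2) with |m| ≤ 4; P(S_4=m) = C(4,(4+m)/2)/2^4.
Total paths: 2^4 = 16
Distribution: P(S=-4)=1/16, P(S=-2)=4/16, P(S=0)=6/16, P(S=2)=4/16, P(S=4)=1/16
E[|S_4|] = Σ_m |m|·P(S_4=m) = 24/16 = 3/2

Answer: 3/2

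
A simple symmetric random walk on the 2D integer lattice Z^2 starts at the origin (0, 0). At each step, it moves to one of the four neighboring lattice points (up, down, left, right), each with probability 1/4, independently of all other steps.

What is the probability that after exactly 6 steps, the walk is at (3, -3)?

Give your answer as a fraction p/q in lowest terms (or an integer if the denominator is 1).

Answer: 5/1024

Derivation:
Let h be the number of horizontal steps (so 6-h are vertical). To end at (3,-3) need (h+3)/2 right-steps and ((6-h)-3)/2 up-steps.
Sum over h with 3 ≤ h ≤ 3, h ≡ 1 (mod 2), 6-h ≡ 1 (mod 2):
h=3: C(6,3)·C(3,3)·C(3,0) = 20·1·1 = 20
Total favorable: 20
Total paths: 4^6 = 4096
P = 20/4096 = 5/1024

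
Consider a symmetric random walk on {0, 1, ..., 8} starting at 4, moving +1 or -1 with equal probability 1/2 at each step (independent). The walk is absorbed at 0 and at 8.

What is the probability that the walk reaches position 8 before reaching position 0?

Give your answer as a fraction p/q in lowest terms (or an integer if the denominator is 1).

Symmetric walk (p = 1/2): the harmonic-function argument gives P(hit 8 before 0 | start at 4) = a/N.
P = 4/8 = 1/2

Answer: 1/2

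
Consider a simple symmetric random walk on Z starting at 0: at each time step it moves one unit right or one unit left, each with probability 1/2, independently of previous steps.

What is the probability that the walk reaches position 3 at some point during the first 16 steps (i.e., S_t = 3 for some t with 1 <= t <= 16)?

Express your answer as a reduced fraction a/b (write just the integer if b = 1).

Count via complement. Let g(t,s) = #length-t paths at position s with S_1..S_t all ≠ 3.
g(t,s) = g(t-1,s-1) + g(t-1,s+1) for s ≠ 3; g(t,3) = 0.
t=0: g(0,0)=1
t=1: g(1,-1)=1 g(1,1)=1
t=2: g(2,-2)=1 g(2,0)=2 g(2,2)=1
t=3: g(3,-3)=1 g(3,-1)=3 g(3,1)=3
t=4: g(4,-4)=1 g(4,-2)=4 g(4,0)=6 g(4,2)=3
t=5: g(5,-5)=1 g(5,-3)=5 g(5,-1)=10 g(5,1)=9
t=6: g(6,-6)=1 g(6,-4)=6 g(6,-2)=15 g(6,0)=19 g(6,2)=9
t=7: g(7,-7)=1 g(7,-5)=7 g(7,-3)=21 g(7,-1)=34 g(7,1)=28
t=8: g(8,-8)=1 g(8,-6)=8 g(8,-4)=28 g(8,-2)=55 g(8,0)=62 g(8,2)=28
t=9: g(9,-9)=1 g(9,-7)=9 g(9,-5)=36 g(9,-3)=83 g(9,-1)=117 g(9,1)=90
t=10: g(10,-10)=1 g(10,-8)=10 g(10,-6)=45 g(10,-4)=119 g(10,-2)=200 g(10,0)=207 g(10,2)=90
t=11: g(11,-11)=1 g(11,-9)=11 g(11,-7)=55 g(11,-5)=164 g(11,-3)=319 g(11,-1)=407 g(11,1)=297
t=12: g(12,-12)=1 g(12,-10)=12 g(12,-8)=66 g(12,-6)=219 g(12,-4)=483 g(12,-2)=726 g(12,0)=704 g(12,2)=297
t=13: g(13,-13)=1 g(13,-11)=13 g(13,-9)=78 g(13,-7)=285 g(13,-5)=702 g(13,-3)=1209 g(13,-1)=1430 g(13,1)=1001
t=14: g(14,-14)=1 g(14,-12)=14 g(14,-10)=91 g(14,-8)=363 g(14,-6)=987 g(14,-4)=1911 g(14,-2)=2639 g(14,0)=2431 g(14,2)=1001
t=15: g(15,-15)=1 g(15,-13)=15 g(15,-11)=105 g(15,-9)=454 g(15,-7)=1350 g(15,-5)=2898 g(15,-3)=4550 g(15,-1)=5070 g(15,1)=3432
t=16: g(16,-16)=1 g(16,-14)=16 g(16,-12)=120 g(16,-10)=559 g(16,-8)=1804 g(16,-6)=4248 g(16,-4)=7448 g(16,-2)=9620 g(16,0)=8502 g(16,2)=3432
Paths never hitting 3: Σ_s g(16,s) = 35750
Paths hitting 3: 2^16 - 35750 = 29786
P = 29786/65536 = 14893/32768

Answer: 14893/32768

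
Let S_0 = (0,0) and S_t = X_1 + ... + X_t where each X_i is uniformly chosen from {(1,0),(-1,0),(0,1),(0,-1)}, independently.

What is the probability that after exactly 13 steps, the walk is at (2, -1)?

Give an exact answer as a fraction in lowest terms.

Answer: 552123/16777216

Derivation:
Let h be the number of horizontal steps (so 13-h are vertical). To end at (2,-1) need (h+2)/2 right-steps and ((13-h)-1)/2 up-steps.
Sum over h with 2 ≤ h ≤ 12, h ≡ 0 (mod 2), 13-h ≡ 1 (mod 2):
h=2: C(13,2)·C(2,2)·C(11,5) = 78·1·462 = 36036
h=4: C(13,4)·C(4,3)·C(9,4) = 715·4·126 = 360360
h=6: C(13,6)·C(6,4)·C(7,3) = 1716·15·35 = 900900
h=8: C(13,8)·C(8,5)·C(5,2) = 1287·56·10 = 720720
h=10: C(13,10)·C(10,6)·C(3,1) = 286·210·3 = 180180
h=12: C(13,12)·C(12,7)·C(1,0) = 13·792·1 = 10296
Total favorable: 2208492
Total paths: 4^13 = 67108864
P = 2208492/67108864 = 552123/16777216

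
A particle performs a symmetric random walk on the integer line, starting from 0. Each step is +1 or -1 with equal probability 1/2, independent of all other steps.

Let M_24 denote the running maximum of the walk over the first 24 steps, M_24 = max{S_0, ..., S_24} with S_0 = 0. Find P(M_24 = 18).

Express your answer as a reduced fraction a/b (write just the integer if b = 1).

Let M_24 = max(S_0,...,S_24). Use the reflection principle: for j ≥ 1, #{paths with M_24 ≥ j} = #{S_24 ≥ j} + #{S_24 ≥ j+1}.
By reflection, #{M_24 ≥ 18} = #{S_24 ≥ 18} + #{S_24 ≥ 19} = 2325 + 301 = 2626.
#{M_24 ≥ 19} = #{S_24 ≥ 19} + #{S_24 ≥ 20} = 301 + 301 = 602.
#{M_24 = 18} = 2626 - 602 = 2024.
P(M_24 = 18) = 2024/16777216 = 253/2097152

Answer: 253/2097152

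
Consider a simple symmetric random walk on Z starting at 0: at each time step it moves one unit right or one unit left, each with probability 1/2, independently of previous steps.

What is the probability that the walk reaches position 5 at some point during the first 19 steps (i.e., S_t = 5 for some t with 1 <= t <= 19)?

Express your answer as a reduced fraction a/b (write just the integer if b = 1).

Answer: 34495/131072

Derivation:
Count via complement. Let g(t,s) = #length-t paths at position s with S_1..S_t all ≠ 5.
g(t,s) = g(t-1,s-1) + g(t-1,s+1) for s ≠ 5; g(t,5) = 0.
t=0: g(0,0)=1
t=1: g(1,-1)=1 g(1,1)=1
t=2: g(2,-2)=1 g(2,0)=2 g(2,2)=1
t=3: g(3,-3)=1 g(3,-1)=3 g(3,1)=3 g(3,3)=1
t=4: g(4,-4)=1 g(4,-2)=4 g(4,0)=6 g(4,2)=4 g(4,4)=1
t=5: g(5,-5)=1 g(5,-3)=5 g(5,-1)=10 g(5,1)=10 g(5,3)=5
t=6: g(6,-6)=1 g(6,-4)=6 g(6,-2)=15 g(6,0)=20 g(6,2)=15 g(6,4)=5
t=7: g(7,-7)=1 g(7,-5)=7 g(7,-3)=21 g(7,-1)=35 g(7,1)=35 g(7,3)=20
t=8: g(8,-8)=1 g(8,-6)=8 g(8,-4)=28 g(8,-2)=56 g(8,0)=70 g(8,2)=55 g(8,4)=20
t=9: g(9,-9)=1 g(9,-7)=9 g(9,-5)=36 g(9,-3)=84 g(9,-1)=126 g(9,1)=125 g(9,3)=75
t=10: g(10,-10)=1 g(10,-8)=10 g(10,-6)=45 g(10,-4)=120 g(10,-2)=210 g(10,0)=251 g(10,2)=200 g(10,4)=75
t=11: g(11,-11)=1 g(11,-9)=11 g(11,-7)=55 g(11,-5)=165 g(11,-3)=330 g(11,-1)=461 g(11,1)=451 g(11,3)=275
t=12: g(12,-12)=1 g(12,-10)=12 g(12,-8)=66 g(12,-6)=220 g(12,-4)=495 g(12,-2)=791 g(12,0)=912 g(12,2)=726 g(12,4)=275
t=13: g(13,-13)=1 g(13,-11)=13 g(13,-9)=78 g(13,-7)=286 g(13,-5)=715 g(13,-3)=1286 g(13,-1)=1703 g(13,1)=1638 g(13,3)=1001
t=14: g(14,-14)=1 g(14,-12)=14 g(14,-10)=91 g(14,-8)=364 g(14,-6)=1001 g(14,-4)=2001 g(14,-2)=2989 g(14,0)=3341 g(14,2)=2639 g(14,4)=1001
t=15: g(15,-15)=1 g(15,-13)=15 g(15,-11)=105 g(15,-9)=455 g(15,-7)=1365 g(15,-5)=3002 g(15,-3)=4990 g(15,-1)=6330 g(15,1)=5980 g(15,3)=3640
t=16: g(16,-16)=1 g(16,-14)=16 g(16,-12)=120 g(16,-10)=560 g(16,-8)=1820 g(16,-6)=4367 g(16,-4)=7992 g(16,-2)=11320 g(16,0)=12310 g(16,2)=9620 g(16,4)=3640
t=17: g(17,-17)=1 g(17,-15)=17 g(17,-13)=136 g(17,-11)=680 g(17,-9)=2380 g(17,-7)=6187 g(17,-5)=12359 g(17,-3)=19312 g(17,-1)=23630 g(17,1)=21930 g(17,3)=13260
t=18: g(18,-18)=1 g(18,-16)=18 g(18,-14)=153 g(18,-12)=816 g(18,-10)=3060 g(18,-8)=8567 g(18,-6)=18546 g(18,-4)=31671 g(18,-2)=42942 g(18,0)=45560 g(18,2)=35190 g(18,4)=13260
t=19: g(19,-19)=1 g(19,-17)=19 g(19,-15)=171 g(19,-13)=969 g(19,-11)=3876 g(19,-9)=11627 g(19,-7)=27113 g(19,-5)=50217 g(19,-3)=74613 g(19,-1)=88502 g(19,1)=80750 g(19,3)=48450
Paths never hitting 5: Σ_s g(19,s) = 386308
Paths hitting 5: 2^19 - 386308 = 137980
P = 137980/524288 = 34495/131072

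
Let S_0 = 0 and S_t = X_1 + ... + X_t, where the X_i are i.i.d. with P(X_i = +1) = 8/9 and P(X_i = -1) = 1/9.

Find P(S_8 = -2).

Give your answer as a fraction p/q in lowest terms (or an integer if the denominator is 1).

To reach position -2 after 8 steps: need 3 steps of +1 and 5 steps of -1.
Number of such sequences: C(8,3) = 56
Each has probability (8/9)^3 · (1/9)^5 = 512/43046721
P = 56 · 512/43046721 = 28672/43046721

Answer: 28672/43046721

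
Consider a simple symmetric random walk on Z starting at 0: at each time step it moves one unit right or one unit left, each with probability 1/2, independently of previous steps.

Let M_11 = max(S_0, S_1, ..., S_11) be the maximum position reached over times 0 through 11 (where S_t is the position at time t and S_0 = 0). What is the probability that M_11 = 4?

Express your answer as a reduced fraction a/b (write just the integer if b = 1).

Let M_11 = max(S_0,...,S_11). Use the reflection principle: for j ≥ 1, #{paths with M_11 ≥ j} = #{S_11 ≥ j} + #{S_11 ≥ j+1}.
By reflection, #{M_11 ≥ 4} = #{S_11 ≥ 4} + #{S_11 ≥ 5} = 232 + 232 = 464.
#{M_11 ≥ 5} = #{S_11 ≥ 5} + #{S_11 ≥ 6} = 232 + 67 = 299.
#{M_11 = 4} = 464 - 299 = 165.
P(M_11 = 4) = 165/2048 = 165/2048

Answer: 165/2048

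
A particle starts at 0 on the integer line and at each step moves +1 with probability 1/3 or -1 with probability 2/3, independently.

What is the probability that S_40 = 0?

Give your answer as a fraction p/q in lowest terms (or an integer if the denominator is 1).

Answer: 16060284644884480/1350851717672992089

Derivation:
To be at 0 after 40 steps: need exactly 20 steps of +1 and 20 of -1.
Number of such sequences: C(40,20) = 137846528820
Each has probability (1/3)^20 · (2/3)^20 = 1048576/12157665459056928801
P = 137846528820 · 1048576/12157665459056928801 = 16060284644884480/1350851717672992089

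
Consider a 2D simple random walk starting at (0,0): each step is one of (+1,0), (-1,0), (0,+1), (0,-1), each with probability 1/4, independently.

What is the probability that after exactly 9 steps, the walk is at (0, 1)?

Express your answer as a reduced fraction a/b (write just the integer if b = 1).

Answer: 3969/65536

Derivation:
Let h be the number of horizontal steps (so 9-h are vertical). To end at (0,1) need (h+0)/2 right-steps and ((9-h)+1)/2 up-steps.
Sum over h with 0 ≤ h ≤ 8, h ≡ 0 (mod 2), 9-h ≡ 1 (mod 2):
h=0: C(9,0)·C(0,0)·C(9,5) = 1·1·126 = 126
h=2: C(9,2)·C(2,1)·C(7,4) = 36·2·35 = 2520
h=4: C(9,4)·C(4,2)·C(5,3) = 126·6·10 = 7560
h=6: C(9,6)·C(6,3)·C(3,2) = 84·20·3 = 5040
h=8: C(9,8)·C(8,4)·C(1,1) = 9·70·1 = 630
Total favorable: 15876
Total paths: 4^9 = 262144
P = 15876/262144 = 3969/65536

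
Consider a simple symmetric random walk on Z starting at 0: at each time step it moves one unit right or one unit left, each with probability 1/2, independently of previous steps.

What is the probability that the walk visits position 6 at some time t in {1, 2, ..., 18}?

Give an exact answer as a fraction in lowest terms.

Count via complement. Let g(t,s) = #length-t paths at position s with S_1..S_t all ≠ 6.
g(t,s) = g(t-1,s-1) + g(t-1,s+1) for s ≠ 6; g(t,6) = 0.
t=0: g(0,0)=1
t=1: g(1,-1)=1 g(1,1)=1
t=2: g(2,-2)=1 g(2,0)=2 g(2,2)=1
t=3: g(3,-3)=1 g(3,-1)=3 g(3,1)=3 g(3,3)=1
t=4: g(4,-4)=1 g(4,-2)=4 g(4,0)=6 g(4,2)=4 g(4,4)=1
t=5: g(5,-5)=1 g(5,-3)=5 g(5,-1)=10 g(5,1)=10 g(5,3)=5 g(5,5)=1
t=6: g(6,-6)=1 g(6,-4)=6 g(6,-2)=15 g(6,0)=20 g(6,2)=15 g(6,4)=6
t=7: g(7,-7)=1 g(7,-5)=7 g(7,-3)=21 g(7,-1)=35 g(7,1)=35 g(7,3)=21 g(7,5)=6
t=8: g(8,-8)=1 g(8,-6)=8 g(8,-4)=28 g(8,-2)=56 g(8,0)=70 g(8,2)=56 g(8,4)=27
t=9: g(9,-9)=1 g(9,-7)=9 g(9,-5)=36 g(9,-3)=84 g(9,-1)=126 g(9,1)=126 g(9,3)=83 g(9,5)=27
t=10: g(10,-10)=1 g(10,-8)=10 g(10,-6)=45 g(10,-4)=120 g(10,-2)=210 g(10,0)=252 g(10,2)=209 g(10,4)=110
t=11: g(11,-11)=1 g(11,-9)=11 g(11,-7)=55 g(11,-5)=165 g(11,-3)=330 g(11,-1)=462 g(11,1)=461 g(11,3)=319 g(11,5)=110
t=12: g(12,-12)=1 g(12,-10)=12 g(12,-8)=66 g(12,-6)=220 g(12,-4)=495 g(12,-2)=792 g(12,0)=923 g(12,2)=780 g(12,4)=429
t=13: g(13,-13)=1 g(13,-11)=13 g(13,-9)=78 g(13,-7)=286 g(13,-5)=715 g(13,-3)=1287 g(13,-1)=1715 g(13,1)=1703 g(13,3)=1209 g(13,5)=429
t=14: g(14,-14)=1 g(14,-12)=14 g(14,-10)=91 g(14,-8)=364 g(14,-6)=1001 g(14,-4)=2002 g(14,-2)=3002 g(14,0)=3418 g(14,2)=2912 g(14,4)=1638
t=15: g(15,-15)=1 g(15,-13)=15 g(15,-11)=105 g(15,-9)=455 g(15,-7)=1365 g(15,-5)=3003 g(15,-3)=5004 g(15,-1)=6420 g(15,1)=6330 g(15,3)=4550 g(15,5)=1638
t=16: g(16,-16)=1 g(16,-14)=16 g(16,-12)=120 g(16,-10)=560 g(16,-8)=1820 g(16,-6)=4368 g(16,-4)=8007 g(16,-2)=11424 g(16,0)=12750 g(16,2)=10880 g(16,4)=6188
t=17: g(17,-17)=1 g(17,-15)=17 g(17,-13)=136 g(17,-11)=680 g(17,-9)=2380 g(17,-7)=6188 g(17,-5)=12375 g(17,-3)=19431 g(17,-1)=24174 g(17,1)=23630 g(17,3)=17068 g(17,5)=6188
t=18: g(18,-18)=1 g(18,-16)=18 g(18,-14)=153 g(18,-12)=816 g(18,-10)=3060 g(18,-8)=8568 g(18,-6)=18563 g(18,-4)=31806 g(18,-2)=43605 g(18,0)=47804 g(18,2)=40698 g(18,4)=23256
Paths never hitting 6: Σ_s g(18,s) = 218348
Paths hitting 6: 2^18 - 218348 = 43796
P = 43796/262144 = 10949/65536

Answer: 10949/65536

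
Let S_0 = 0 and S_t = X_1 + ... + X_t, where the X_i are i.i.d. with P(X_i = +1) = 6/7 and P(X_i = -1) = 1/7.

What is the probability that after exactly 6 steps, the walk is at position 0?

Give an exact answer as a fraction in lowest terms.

To be at 0 after 6 steps: need exactly 3 steps of +1 and 3 of -1.
Number of such sequences: C(6,3) = 20
Each has probability (6/7)^3 · (1/7)^3 = 216/117649
P = 20 · 216/117649 = 4320/117649

Answer: 4320/117649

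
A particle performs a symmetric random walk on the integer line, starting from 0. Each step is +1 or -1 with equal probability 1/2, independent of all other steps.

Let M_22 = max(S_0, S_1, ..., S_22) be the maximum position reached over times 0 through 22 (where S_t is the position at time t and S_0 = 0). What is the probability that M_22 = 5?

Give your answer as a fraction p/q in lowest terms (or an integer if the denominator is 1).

Answer: 159885/2097152

Derivation:
Let M_22 = max(S_0,...,S_22). Use the reflection principle: for j ≥ 1, #{paths with M_22 ≥ j} = #{S_22 ≥ j} + #{S_22 ≥ j+1}.
By reflection, #{M_22 ≥ 5} = #{S_22 ≥ 5} + #{S_22 ≥ 6} = 600370 + 600370 = 1200740.
#{M_22 ≥ 6} = #{S_22 ≥ 6} + #{S_22 ≥ 7} = 600370 + 280600 = 880970.
#{M_22 = 5} = 1200740 - 880970 = 319770.
P(M_22 = 5) = 319770/4194304 = 159885/2097152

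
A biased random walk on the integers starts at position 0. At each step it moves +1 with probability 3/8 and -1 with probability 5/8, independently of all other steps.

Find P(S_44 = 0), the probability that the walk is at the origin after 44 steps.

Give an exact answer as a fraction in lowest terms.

Answer: 19678132237116232033216953277587890625/680564733841876926926749214863536422912

Derivation:
To be at 0 after 44 steps: need exactly 22 steps of +1 and 22 of -1.
Number of such sequences: C(44,22) = 2104098963720
Each has probability (3/8)^22 · (5/8)^22 = 74818276426792144775390625/5444517870735015415413993718908291383296
P = 2104098963720 · 74818276426792144775390625/5444517870735015415413993718908291383296 = 19678132237116232033216953277587890625/680564733841876926926749214863536422912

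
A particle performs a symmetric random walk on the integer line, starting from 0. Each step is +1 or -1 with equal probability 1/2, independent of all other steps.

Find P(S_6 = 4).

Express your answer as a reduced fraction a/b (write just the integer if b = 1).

Answer: 3/32

Derivation:
To reach position 4 after 6 steps: need 5 steps of +1 and 1 of -1.
Favorable paths: C(6,5) = 6
Total paths: 2^6 = 64
P = 6/64 = 3/32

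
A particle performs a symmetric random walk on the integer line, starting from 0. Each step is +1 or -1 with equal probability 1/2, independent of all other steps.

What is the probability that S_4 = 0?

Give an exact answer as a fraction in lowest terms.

Answer: 3/8

Derivation:
To return to 0 after 4 steps: need exactly 2 steps of +1 and 2 of -1.
Favorable paths: C(4,2) = 6
Total paths: 2^4 = 16
P = 6/16 = 3/8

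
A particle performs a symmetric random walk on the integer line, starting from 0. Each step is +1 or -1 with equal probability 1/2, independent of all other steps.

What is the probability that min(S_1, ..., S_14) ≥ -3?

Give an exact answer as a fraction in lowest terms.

Let f(t,s) = #length-t paths at position s with S_1..S_t all ≥ -3.
f(t,s) = f(t-1,s-1) + f(t-1,s+1) for s ≥ -3; f(t,s) = 0 for s < -3.
t=0: f(0,0)=1
t=1: f(1,-1)=1 f(1,1)=1
t=2: f(2,-2)=1 f(2,0)=2 f(2,2)=1
t=3: f(3,-3)=1 f(3,-1)=3 f(3,1)=3 f(3,3)=1
t=4: f(4,-2)=4 f(4,0)=6 f(4,2)=4 f(4,4)=1
t=5: f(5,-3)=4 f(5,-1)=10 f(5,1)=10 f(5,3)=5 f(5,5)=1
t=6: f(6,-2)=14 f(6,0)=20 f(6,2)=15 f(6,4)=6 f(6,6)=1
t=7: f(7,-3)=14 f(7,-1)=34 f(7,1)=35 f(7,3)=21 f(7,5)=7 f(7,7)=1
t=8: f(8,-2)=48 f(8,0)=69 f(8,2)=56 f(8,4)=28 f(8,6)=8 f(8,8)=1
t=9: f(9,-3)=48 f(9,-1)=117 f(9,1)=125 f(9,3)=84 f(9,5)=36 f(9,7)=9 f(9,9)=1
t=10: f(10,-2)=165 f(10,0)=242 f(10,2)=209 f(10,4)=120 f(10,6)=45 f(10,8)=10 f(10,10)=1
t=11: f(11,-3)=165 f(11,-1)=407 f(11,1)=451 f(11,3)=329 f(11,5)=165 f(11,7)=55 f(11,9)=11 f(11,11)=1
t=12: f(12,-2)=572 f(12,0)=858 f(12,2)=780 f(12,4)=494 f(12,6)=220 f(12,8)=66 f(12,10)=12 f(12,12)=1
t=13: f(13,-3)=572 f(13,-1)=1430 f(13,1)=1638 f(13,3)=1274 f(13,5)=714 f(13,7)=286 f(13,9)=78 f(13,11)=13 f(13,13)=1
t=14: f(14,-2)=2002 f(14,0)=3068 f(14,2)=2912 f(14,4)=1988 f(14,6)=1000 f(14,8)=364 f(14,10)=91 f(14,12)=14 f(14,14)=1
Σ_s f(14,s) = 11440
P = 11440/16384 = 715/1024

Answer: 715/1024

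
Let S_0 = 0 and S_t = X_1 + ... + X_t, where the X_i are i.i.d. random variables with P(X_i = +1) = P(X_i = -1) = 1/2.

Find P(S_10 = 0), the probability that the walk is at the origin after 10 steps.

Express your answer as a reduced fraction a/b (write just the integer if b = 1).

To return to 0 after 10 steps: need exactly 5 steps of +1 and 5 of -1.
Favorable paths: C(10,5) = 252
Total paths: 2^10 = 1024
P = 252/1024 = 63/256

Answer: 63/256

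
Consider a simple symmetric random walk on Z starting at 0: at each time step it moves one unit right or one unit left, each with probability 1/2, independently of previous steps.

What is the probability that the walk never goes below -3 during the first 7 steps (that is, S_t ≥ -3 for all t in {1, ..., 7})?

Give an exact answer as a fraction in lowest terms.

Let f(t,s) = #length-t paths at position s with S_1..S_t all ≥ -3.
f(t,s) = f(t-1,s-1) + f(t-1,s+1) for s ≥ -3; f(t,s) = 0 for s < -3.
t=0: f(0,0)=1
t=1: f(1,-1)=1 f(1,1)=1
t=2: f(2,-2)=1 f(2,0)=2 f(2,2)=1
t=3: f(3,-3)=1 f(3,-1)=3 f(3,1)=3 f(3,3)=1
t=4: f(4,-2)=4 f(4,0)=6 f(4,2)=4 f(4,4)=1
t=5: f(5,-3)=4 f(5,-1)=10 f(5,1)=10 f(5,3)=5 f(5,5)=1
t=6: f(6,-2)=14 f(6,0)=20 f(6,2)=15 f(6,4)=6 f(6,6)=1
t=7: f(7,-3)=14 f(7,-1)=34 f(7,1)=35 f(7,3)=21 f(7,5)=7 f(7,7)=1
Σ_s f(7,s) = 112
P = 112/128 = 7/8

Answer: 7/8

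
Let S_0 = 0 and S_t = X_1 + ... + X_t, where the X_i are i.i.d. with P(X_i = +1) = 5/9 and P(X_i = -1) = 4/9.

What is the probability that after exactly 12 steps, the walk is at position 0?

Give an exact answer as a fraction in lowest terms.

To be at 0 after 12 steps: need exactly 6 steps of +1 and 6 of -1.
Number of such sequences: C(12,6) = 924
Each has probability (5/9)^6 · (4/9)^6 = 64000000/282429536481
P = 924 · 64000000/282429536481 = 19712000000/94143178827

Answer: 19712000000/94143178827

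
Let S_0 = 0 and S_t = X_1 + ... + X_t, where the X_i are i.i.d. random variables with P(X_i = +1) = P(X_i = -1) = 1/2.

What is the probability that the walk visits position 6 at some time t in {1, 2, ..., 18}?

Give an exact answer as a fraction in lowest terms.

Answer: 10949/65536

Derivation:
Count via complement. Let g(t,s) = #length-t paths at position s with S_1..S_t all ≠ 6.
g(t,s) = g(t-1,s-1) + g(t-1,s+1) for s ≠ 6; g(t,6) = 0.
t=0: g(0,0)=1
t=1: g(1,-1)=1 g(1,1)=1
t=2: g(2,-2)=1 g(2,0)=2 g(2,2)=1
t=3: g(3,-3)=1 g(3,-1)=3 g(3,1)=3 g(3,3)=1
t=4: g(4,-4)=1 g(4,-2)=4 g(4,0)=6 g(4,2)=4 g(4,4)=1
t=5: g(5,-5)=1 g(5,-3)=5 g(5,-1)=10 g(5,1)=10 g(5,3)=5 g(5,5)=1
t=6: g(6,-6)=1 g(6,-4)=6 g(6,-2)=15 g(6,0)=20 g(6,2)=15 g(6,4)=6
t=7: g(7,-7)=1 g(7,-5)=7 g(7,-3)=21 g(7,-1)=35 g(7,1)=35 g(7,3)=21 g(7,5)=6
t=8: g(8,-8)=1 g(8,-6)=8 g(8,-4)=28 g(8,-2)=56 g(8,0)=70 g(8,2)=56 g(8,4)=27
t=9: g(9,-9)=1 g(9,-7)=9 g(9,-5)=36 g(9,-3)=84 g(9,-1)=126 g(9,1)=126 g(9,3)=83 g(9,5)=27
t=10: g(10,-10)=1 g(10,-8)=10 g(10,-6)=45 g(10,-4)=120 g(10,-2)=210 g(10,0)=252 g(10,2)=209 g(10,4)=110
t=11: g(11,-11)=1 g(11,-9)=11 g(11,-7)=55 g(11,-5)=165 g(11,-3)=330 g(11,-1)=462 g(11,1)=461 g(11,3)=319 g(11,5)=110
t=12: g(12,-12)=1 g(12,-10)=12 g(12,-8)=66 g(12,-6)=220 g(12,-4)=495 g(12,-2)=792 g(12,0)=923 g(12,2)=780 g(12,4)=429
t=13: g(13,-13)=1 g(13,-11)=13 g(13,-9)=78 g(13,-7)=286 g(13,-5)=715 g(13,-3)=1287 g(13,-1)=1715 g(13,1)=1703 g(13,3)=1209 g(13,5)=429
t=14: g(14,-14)=1 g(14,-12)=14 g(14,-10)=91 g(14,-8)=364 g(14,-6)=1001 g(14,-4)=2002 g(14,-2)=3002 g(14,0)=3418 g(14,2)=2912 g(14,4)=1638
t=15: g(15,-15)=1 g(15,-13)=15 g(15,-11)=105 g(15,-9)=455 g(15,-7)=1365 g(15,-5)=3003 g(15,-3)=5004 g(15,-1)=6420 g(15,1)=6330 g(15,3)=4550 g(15,5)=1638
t=16: g(16,-16)=1 g(16,-14)=16 g(16,-12)=120 g(16,-10)=560 g(16,-8)=1820 g(16,-6)=4368 g(16,-4)=8007 g(16,-2)=11424 g(16,0)=12750 g(16,2)=10880 g(16,4)=6188
t=17: g(17,-17)=1 g(17,-15)=17 g(17,-13)=136 g(17,-11)=680 g(17,-9)=2380 g(17,-7)=6188 g(17,-5)=12375 g(17,-3)=19431 g(17,-1)=24174 g(17,1)=23630 g(17,3)=17068 g(17,5)=6188
t=18: g(18,-18)=1 g(18,-16)=18 g(18,-14)=153 g(18,-12)=816 g(18,-10)=3060 g(18,-8)=8568 g(18,-6)=18563 g(18,-4)=31806 g(18,-2)=43605 g(18,0)=47804 g(18,2)=40698 g(18,4)=23256
Paths never hitting 6: Σ_s g(18,s) = 218348
Paths hitting 6: 2^18 - 218348 = 43796
P = 43796/262144 = 10949/65536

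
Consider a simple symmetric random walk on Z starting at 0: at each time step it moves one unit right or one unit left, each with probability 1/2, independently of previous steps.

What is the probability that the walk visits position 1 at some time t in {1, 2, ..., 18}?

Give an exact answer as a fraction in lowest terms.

Count via complement. Let g(t,s) = #length-t paths at position s with S_1..S_t all ≠ 1.
g(t,s) = g(t-1,s-1) + g(t-1,s+1) for s ≠ 1; g(t,1) = 0.
t=0: g(0,0)=1
t=1: g(1,-1)=1
t=2: g(2,-2)=1 g(2,0)=1
t=3: g(3,-3)=1 g(3,-1)=2
t=4: g(4,-4)=1 g(4,-2)=3 g(4,0)=2
t=5: g(5,-5)=1 g(5,-3)=4 g(5,-1)=5
t=6: g(6,-6)=1 g(6,-4)=5 g(6,-2)=9 g(6,0)=5
t=7: g(7,-7)=1 g(7,-5)=6 g(7,-3)=14 g(7,-1)=14
t=8: g(8,-8)=1 g(8,-6)=7 g(8,-4)=20 g(8,-2)=28 g(8,0)=14
t=9: g(9,-9)=1 g(9,-7)=8 g(9,-5)=27 g(9,-3)=48 g(9,-1)=42
t=10: g(10,-10)=1 g(10,-8)=9 g(10,-6)=35 g(10,-4)=75 g(10,-2)=90 g(10,0)=42
t=11: g(11,-11)=1 g(11,-9)=10 g(11,-7)=44 g(11,-5)=110 g(11,-3)=165 g(11,-1)=132
t=12: g(12,-12)=1 g(12,-10)=11 g(12,-8)=54 g(12,-6)=154 g(12,-4)=275 g(12,-2)=297 g(12,0)=132
t=13: g(13,-13)=1 g(13,-11)=12 g(13,-9)=65 g(13,-7)=208 g(13,-5)=429 g(13,-3)=572 g(13,-1)=429
t=14: g(14,-14)=1 g(14,-12)=13 g(14,-10)=77 g(14,-8)=273 g(14,-6)=637 g(14,-4)=1001 g(14,-2)=1001 g(14,0)=429
t=15: g(15,-15)=1 g(15,-13)=14 g(15,-11)=90 g(15,-9)=350 g(15,-7)=910 g(15,-5)=1638 g(15,-3)=2002 g(15,-1)=1430
t=16: g(16,-16)=1 g(16,-14)=15 g(16,-12)=104 g(16,-10)=440 g(16,-8)=1260 g(16,-6)=2548 g(16,-4)=3640 g(16,-2)=3432 g(16,0)=1430
t=17: g(17,-17)=1 g(17,-15)=16 g(17,-13)=119 g(17,-11)=544 g(17,-9)=1700 g(17,-7)=3808 g(17,-5)=6188 g(17,-3)=7072 g(17,-1)=4862
t=18: g(18,-18)=1 g(18,-16)=17 g(18,-14)=135 g(18,-12)=663 g(18,-10)=2244 g(18,-8)=5508 g(18,-6)=9996 g(18,-4)=13260 g(18,-2)=11934 g(18,0)=4862
Paths never hitting 1: Σ_s g(18,s) = 48620
Paths hitting 1: 2^18 - 48620 = 213524
P = 213524/262144 = 53381/65536

Answer: 53381/65536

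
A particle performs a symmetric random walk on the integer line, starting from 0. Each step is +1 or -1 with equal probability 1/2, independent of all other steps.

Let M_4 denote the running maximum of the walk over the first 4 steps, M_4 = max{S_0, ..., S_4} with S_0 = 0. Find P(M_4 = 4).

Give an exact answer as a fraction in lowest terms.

Let M_4 = max(S_0,...,S_4). Use the reflection principle: for j ≥ 1, #{paths with M_4 ≥ j} = #{S_4 ≥ j} + #{S_4 ≥ j+1}.
By reflection, #{M_4 ≥ 4} = #{S_4 ≥ 4} + #{S_4 ≥ 5} = 1 + 0 = 1.
#{M_4 ≥ 5} = #{S_4 ≥ 5} + #{S_4 ≥ 6} = 0 + 0 = 0.
#{M_4 = 4} = 1 - 0 = 1.
P(M_4 = 4) = 1/16 = 1/16

Answer: 1/16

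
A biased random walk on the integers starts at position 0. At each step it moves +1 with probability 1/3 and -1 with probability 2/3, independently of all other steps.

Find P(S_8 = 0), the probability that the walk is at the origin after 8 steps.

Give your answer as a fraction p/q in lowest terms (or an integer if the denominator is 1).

Answer: 1120/6561

Derivation:
To be at 0 after 8 steps: need exactly 4 steps of +1 and 4 of -1.
Number of such sequences: C(8,4) = 70
Each has probability (1/3)^4 · (2/3)^4 = 16/6561
P = 70 · 16/6561 = 1120/6561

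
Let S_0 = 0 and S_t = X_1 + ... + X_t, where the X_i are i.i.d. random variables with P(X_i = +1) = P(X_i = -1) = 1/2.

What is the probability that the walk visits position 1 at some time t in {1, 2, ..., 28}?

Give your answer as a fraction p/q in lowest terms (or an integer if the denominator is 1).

Count via complement. Let g(t,s) = #length-t paths at position s with S_1..S_t all ≠ 1.
g(t,s) = g(t-1,s-1) + g(t-1,s+1) for s ≠ 1; g(t,1) = 0.
t=0: g(0,0)=1
t=1: g(1,-1)=1
t=2: g(2,-2)=1 g(2,0)=1
t=3: g(3,-3)=1 g(3,-1)=2
t=4: g(4,-4)=1 g(4,-2)=3 g(4,0)=2
t=5: g(5,-5)=1 g(5,-3)=4 g(5,-1)=5
t=6: g(6,-6)=1 g(6,-4)=5 g(6,-2)=9 g(6,0)=5
t=7: g(7,-7)=1 g(7,-5)=6 g(7,-3)=14 g(7,-1)=14
t=8: g(8,-8)=1 g(8,-6)=7 g(8,-4)=20 g(8,-2)=28 g(8,0)=14
t=9: g(9,-9)=1 g(9,-7)=8 g(9,-5)=27 g(9,-3)=48 g(9,-1)=42
t=10: g(10,-10)=1 g(10,-8)=9 g(10,-6)=35 g(10,-4)=75 g(10,-2)=90 g(10,0)=42
t=11: g(11,-11)=1 g(11,-9)=10 g(11,-7)=44 g(11,-5)=110 g(11,-3)=165 g(11,-1)=132
t=12: g(12,-12)=1 g(12,-10)=11 g(12,-8)=54 g(12,-6)=154 g(12,-4)=275 g(12,-2)=297 g(12,0)=132
t=13: g(13,-13)=1 g(13,-11)=12 g(13,-9)=65 g(13,-7)=208 g(13,-5)=429 g(13,-3)=572 g(13,-1)=429
t=14: g(14,-14)=1 g(14,-12)=13 g(14,-10)=77 g(14,-8)=273 g(14,-6)=637 g(14,-4)=1001 g(14,-2)=1001 g(14,0)=429
t=15: g(15,-15)=1 g(15,-13)=14 g(15,-11)=90 g(15,-9)=350 g(15,-7)=910 g(15,-5)=1638 g(15,-3)=2002 g(15,-1)=1430
t=16: g(16,-16)=1 g(16,-14)=15 g(16,-12)=104 g(16,-10)=440 g(16,-8)=1260 g(16,-6)=2548 g(16,-4)=3640 g(16,-2)=3432 g(16,0)=1430
t=17: g(17,-17)=1 g(17,-15)=16 g(17,-13)=119 g(17,-11)=544 g(17,-9)=1700 g(17,-7)=3808 g(17,-5)=6188 g(17,-3)=7072 g(17,-1)=4862
t=18: g(18,-18)=1 g(18,-16)=17 g(18,-14)=135 g(18,-12)=663 g(18,-10)=2244 g(18,-8)=5508 g(18,-6)=9996 g(18,-4)=13260 g(18,-2)=11934 g(18,0)=4862
t=19: g(19,-19)=1 g(19,-17)=18 g(19,-15)=152 g(19,-13)=798 g(19,-11)=2907 g(19,-9)=7752 g(19,-7)=15504 g(19,-5)=23256 g(19,-3)=25194 g(19,-1)=16796
t=20: g(20,-20)=1 g(20,-18)=19 g(20,-16)=170 g(20,-14)=950 g(20,-12)=3705 g(20,-10)=10659 g(20,-8)=23256 g(20,-6)=38760 g(20,-4)=48450 g(20,-2)=41990 g(20,0)=16796
t=21: g(21,-21)=1 g(21,-19)=20 g(21,-17)=189 g(21,-15)=1120 g(21,-13)=4655 g(21,-11)=14364 g(21,-9)=33915 g(21,-7)=62016 g(21,-5)=87210 g(21,-3)=90440 g(21,-1)=58786
t=22: g(22,-22)=1 g(22,-20)=21 g(22,-18)=209 g(22,-16)=1309 g(22,-14)=5775 g(22,-12)=19019 g(22,-10)=48279 g(22,-8)=95931 g(22,-6)=149226 g(22,-4)=177650 g(22,-2)=149226 g(22,0)=58786
t=23: g(23,-23)=1 g(23,-21)=22 g(23,-19)=230 g(23,-17)=1518 g(23,-15)=7084 g(23,-13)=24794 g(23,-11)=67298 g(23,-9)=144210 g(23,-7)=245157 g(23,-5)=326876 g(23,-3)=326876 g(23,-1)=208012
t=24: g(24,-24)=1 g(24,-22)=23 g(24,-20)=252 g(24,-18)=1748 g(24,-16)=8602 g(24,-14)=31878 g(24,-12)=92092 g(24,-10)=211508 g(24,-8)=389367 g(24,-6)=572033 g(24,-4)=653752 g(24,-2)=534888 g(24,0)=208012
t=25: g(25,-25)=1 g(25,-23)=24 g(25,-21)=275 g(25,-19)=2000 g(25,-17)=10350 g(25,-15)=40480 g(25,-13)=123970 g(25,-11)=303600 g(25,-9)=600875 g(25,-7)=961400 g(25,-5)=1225785 g(25,-3)=1188640 g(25,-1)=742900
t=26: g(26,-26)=1 g(26,-24)=25 g(26,-22)=299 g(26,-20)=2275 g(26,-18)=12350 g(26,-16)=50830 g(26,-14)=164450 g(26,-12)=427570 g(26,-10)=904475 g(26,-8)=1562275 g(26,-6)=2187185 g(26,-4)=2414425 g(26,-2)=1931540 g(26,0)=742900
t=27: g(27,-27)=1 g(27,-25)=26 g(27,-23)=324 g(27,-21)=2574 g(27,-19)=14625 g(27,-17)=63180 g(27,-15)=215280 g(27,-13)=592020 g(27,-11)=1332045 g(27,-9)=2466750 g(27,-7)=3749460 g(27,-5)=4601610 g(27,-3)=4345965 g(27,-1)=2674440
t=28: g(28,-28)=1 g(28,-26)=27 g(28,-24)=350 g(28,-22)=2898 g(28,-20)=17199 g(28,-18)=77805 g(28,-16)=278460 g(28,-14)=807300 g(28,-12)=1924065 g(28,-10)=3798795 g(28,-8)=6216210 g(28,-6)=8351070 g(28,-4)=8947575 g(28,-2)=7020405 g(28,0)=2674440
Paths never hitting 1: Σ_s g(28,s) = 40116600
Paths hitting 1: 2^28 - 40116600 = 228318856
P = 228318856/268435456 = 28539857/33554432

Answer: 28539857/33554432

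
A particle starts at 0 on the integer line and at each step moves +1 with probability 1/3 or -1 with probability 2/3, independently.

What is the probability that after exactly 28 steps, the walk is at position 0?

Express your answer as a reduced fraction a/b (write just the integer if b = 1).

Answer: 24343347200/847288609443

Derivation:
To be at 0 after 28 steps: need exactly 14 steps of +1 and 14 of -1.
Number of such sequences: C(28,14) = 40116600
Each has probability (1/3)^14 · (2/3)^14 = 16384/22876792454961
P = 40116600 · 16384/22876792454961 = 24343347200/847288609443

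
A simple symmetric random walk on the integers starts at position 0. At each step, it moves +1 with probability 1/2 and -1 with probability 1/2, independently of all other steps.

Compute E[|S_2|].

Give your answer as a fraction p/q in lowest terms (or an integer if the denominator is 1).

Answer: 1

Derivation:
S_2 takes values m ≡ 0 (mod 2) with |m| ≤ 2; P(S_2=m) = C(2,(2+m)/2)/2^2.
Total paths: 2^2 = 4
Distribution: P(S=-2)=1/4, P(S=0)=2/4, P(S=2)=1/4
E[|S_2|] = Σ_m |m|·P(S_2=m) = 4/4 = 1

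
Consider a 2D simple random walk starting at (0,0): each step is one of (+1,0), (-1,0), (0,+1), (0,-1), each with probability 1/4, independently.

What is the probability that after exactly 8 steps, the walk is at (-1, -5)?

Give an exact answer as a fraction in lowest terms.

Answer: 7/2048

Derivation:
Let h be the number of horizontal steps (so 8-h are vertical). To end at (-1,-5) need (h-1)/2 right-steps and ((8-h)-5)/2 up-steps.
Sum over h with 1 ≤ h ≤ 3, h ≡ 1 (mod 2), 8-h ≡ 1 (mod 2):
h=1: C(8,1)·C(1,0)·C(7,1) = 8·1·7 = 56
h=3: C(8,3)·C(3,1)·C(5,0) = 56·3·1 = 168
Total favorable: 224
Total paths: 4^8 = 65536
P = 224/65536 = 7/2048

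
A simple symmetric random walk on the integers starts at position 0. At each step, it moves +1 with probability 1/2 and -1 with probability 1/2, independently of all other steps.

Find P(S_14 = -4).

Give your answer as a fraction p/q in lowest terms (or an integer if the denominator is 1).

Answer: 1001/8192

Derivation:
To reach position -4 after 14 steps: need 5 steps of +1 and 9 of -1.
Favorable paths: C(14,5) = 2002
Total paths: 2^14 = 16384
P = 2002/16384 = 1001/8192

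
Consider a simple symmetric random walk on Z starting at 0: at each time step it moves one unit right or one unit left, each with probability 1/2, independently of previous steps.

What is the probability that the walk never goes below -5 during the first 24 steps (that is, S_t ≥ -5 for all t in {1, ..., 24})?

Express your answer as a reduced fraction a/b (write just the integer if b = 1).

Answer: 3231615/4194304

Derivation:
Let f(t,s) = #length-t paths at position s with S_1..S_t all ≥ -5.
f(t,s) = f(t-1,s-1) + f(t-1,s+1) for s ≥ -5; f(t,s) = 0 for s < -5.
t=0: f(0,0)=1
t=1: f(1,-1)=1 f(1,1)=1
t=2: f(2,-2)=1 f(2,0)=2 f(2,2)=1
t=3: f(3,-3)=1 f(3,-1)=3 f(3,1)=3 f(3,3)=1
t=4: f(4,-4)=1 f(4,-2)=4 f(4,0)=6 f(4,2)=4 f(4,4)=1
t=5: f(5,-5)=1 f(5,-3)=5 f(5,-1)=10 f(5,1)=10 f(5,3)=5 f(5,5)=1
t=6: f(6,-4)=6 f(6,-2)=15 f(6,0)=20 f(6,2)=15 f(6,4)=6 f(6,6)=1
t=7: f(7,-5)=6 f(7,-3)=21 f(7,-1)=35 f(7,1)=35 f(7,3)=21 f(7,5)=7 f(7,7)=1
t=8: f(8,-4)=27 f(8,-2)=56 f(8,0)=70 f(8,2)=56 f(8,4)=28 f(8,6)=8 f(8,8)=1
t=9: f(9,-5)=27 f(9,-3)=83 f(9,-1)=126 f(9,1)=126 f(9,3)=84 f(9,5)=36 f(9,7)=9 f(9,9)=1
t=10: f(10,-4)=110 f(10,-2)=209 f(10,0)=252 f(10,2)=210 f(10,4)=120 f(10,6)=45 f(10,8)=10 f(10,10)=1
t=11: f(11,-5)=110 f(11,-3)=319 f(11,-1)=461 f(11,1)=462 f(11,3)=330 f(11,5)=165 f(11,7)=55 f(11,9)=11 f(11,11)=1
t=12: f(12,-4)=429 f(12,-2)=780 f(12,0)=923 f(12,2)=792 f(12,4)=495 f(12,6)=220 f(12,8)=66 f(12,10)=12 f(12,12)=1
t=13: f(13,-5)=429 f(13,-3)=1209 f(13,-1)=1703 f(13,1)=1715 f(13,3)=1287 f(13,5)=715 f(13,7)=286 f(13,9)=78 f(13,11)=13 f(13,13)=1
t=14: f(14,-4)=1638 f(14,-2)=2912 f(14,0)=3418 f(14,2)=3002 f(14,4)=2002 f(14,6)=1001 f(14,8)=364 f(14,10)=91 f(14,12)=14 f(14,14)=1
t=15: f(15,-5)=1638 f(15,-3)=4550 f(15,-1)=6330 f(15,1)=6420 f(15,3)=5004 f(15,5)=3003 f(15,7)=1365 f(15,9)=455 f(15,11)=105 f(15,13)=15 f(15,15)=1
t=16: f(16,-4)=6188 f(16,-2)=10880 f(16,0)=12750 f(16,2)=11424 f(16,4)=8007 f(16,6)=4368 f(16,8)=1820 f(16,10)=560 f(16,12)=120 f(16,14)=16 f(16,16)=1
t=17: f(17,-5)=6188 f(17,-3)=17068 f(17,-1)=23630 f(17,1)=24174 f(17,3)=19431 f(17,5)=12375 f(17,7)=6188 f(17,9)=2380 f(17,11)=680 f(17,13)=136 f(17,15)=17 f(17,17)=1
t=18: f(18,-4)=23256 f(18,-2)=40698 f(18,0)=47804 f(18,2)=43605 f(18,4)=31806 f(18,6)=18563 f(18,8)=8568 f(18,10)=3060 f(18,12)=816 f(18,14)=153 f(18,16)=18 f(18,18)=1
t=19: f(19,-5)=23256 f(19,-3)=63954 f(19,-1)=88502 f(19,1)=91409 f(19,3)=75411 f(19,5)=50369 f(19,7)=27131 f(19,9)=11628 f(19,11)=3876 f(19,13)=969 f(19,15)=171 f(19,17)=19 f(19,19)=1
t=20: f(20,-4)=87210 f(20,-2)=152456 f(20,0)=179911 f(20,2)=166820 f(20,4)=125780 f(20,6)=77500 f(20,8)=38759 f(20,10)=15504 f(20,12)=4845 f(20,14)=1140 f(20,16)=190 f(20,18)=20 f(20,20)=1
t=21: f(21,-5)=87210 f(21,-3)=239666 f(21,-1)=332367 f(21,1)=346731 f(21,3)=292600 f(21,5)=203280 f(21,7)=116259 f(21,9)=54263 f(21,11)=20349 f(21,13)=5985 f(21,15)=1330 f(21,17)=210 f(21,19)=21 f(21,21)=1
t=22: f(22,-4)=326876 f(22,-2)=572033 f(22,0)=679098 f(22,2)=639331 f(22,4)=495880 f(22,6)=319539 f(22,8)=170522 f(22,10)=74612 f(22,12)=26334 f(22,14)=7315 f(22,16)=1540 f(22,18)=231 f(22,20)=22 f(22,22)=1
t=23: f(23,-5)=326876 f(23,-3)=898909 f(23,-1)=1251131 f(23,1)=1318429 f(23,3)=1135211 f(23,5)=815419 f(23,7)=490061 f(23,9)=245134 f(23,11)=100946 f(23,13)=33649 f(23,15)=8855 f(23,17)=1771 f(23,19)=253 f(23,21)=23 f(23,23)=1
t=24: f(24,-4)=1225785 f(24,-2)=2150040 f(24,0)=2569560 f(24,2)=2453640 f(24,4)=1950630 f(24,6)=1305480 f(24,8)=735195 f(24,10)=346080 f(24,12)=134595 f(24,14)=42504 f(24,16)=10626 f(24,18)=2024 f(24,20)=276 f(24,22)=24 f(24,24)=1
Σ_s f(24,s) = 12926460
P = 12926460/16777216 = 3231615/4194304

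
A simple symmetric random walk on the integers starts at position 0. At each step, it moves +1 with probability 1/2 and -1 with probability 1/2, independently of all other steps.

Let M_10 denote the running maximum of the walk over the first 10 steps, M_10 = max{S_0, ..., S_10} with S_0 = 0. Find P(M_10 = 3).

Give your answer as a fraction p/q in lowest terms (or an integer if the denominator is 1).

Answer: 15/128

Derivation:
Let M_10 = max(S_0,...,S_10). Use the reflection principle: for j ≥ 1, #{paths with M_10 ≥ j} = #{S_10 ≥ j} + #{S_10 ≥ j+1}.
By reflection, #{M_10 ≥ 3} = #{S_10 ≥ 3} + #{S_10 ≥ 4} = 176 + 176 = 352.
#{M_10 ≥ 4} = #{S_10 ≥ 4} + #{S_10 ≥ 5} = 176 + 56 = 232.
#{M_10 = 3} = 352 - 232 = 120.
P(M_10 = 3) = 120/1024 = 15/128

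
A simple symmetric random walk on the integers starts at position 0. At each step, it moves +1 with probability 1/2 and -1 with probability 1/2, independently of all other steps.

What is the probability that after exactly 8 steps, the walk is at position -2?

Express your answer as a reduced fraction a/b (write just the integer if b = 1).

Answer: 7/32

Derivation:
To reach position -2 after 8 steps: need 3 steps of +1 and 5 of -1.
Favorable paths: C(8,3) = 56
Total paths: 2^8 = 256
P = 56/256 = 7/32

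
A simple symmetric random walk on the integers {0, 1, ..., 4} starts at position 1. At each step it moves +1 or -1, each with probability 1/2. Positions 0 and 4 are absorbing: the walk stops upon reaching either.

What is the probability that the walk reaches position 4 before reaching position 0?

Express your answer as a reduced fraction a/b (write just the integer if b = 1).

Answer: 1/4

Derivation:
Symmetric walk (p = 1/2): the harmonic-function argument gives P(hit 4 before 0 | start at 1) = a/N.
P = 1/4 = 1/4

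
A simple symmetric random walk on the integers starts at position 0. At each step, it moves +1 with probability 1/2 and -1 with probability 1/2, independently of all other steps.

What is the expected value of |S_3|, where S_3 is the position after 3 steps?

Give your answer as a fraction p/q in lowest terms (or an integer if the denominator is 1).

S_3 takes values m ≡ 1 (mod 2) with |m| ≤ 3; P(S_3=m) = C(3,(3+m)/2)/2^3.
Total paths: 2^3 = 8
Distribution: P(S=-3)=1/8, P(S=-1)=3/8, P(S=1)=3/8, P(S=3)=1/8
E[|S_3|] = Σ_m |m|·P(S_3=m) = 12/8 = 3/2

Answer: 3/2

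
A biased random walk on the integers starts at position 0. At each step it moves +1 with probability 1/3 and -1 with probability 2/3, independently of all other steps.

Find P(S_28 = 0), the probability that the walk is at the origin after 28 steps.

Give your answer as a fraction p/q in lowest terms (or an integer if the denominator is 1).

To be at 0 after 28 steps: need exactly 14 steps of +1 and 14 of -1.
Number of such sequences: C(28,14) = 40116600
Each has probability (1/3)^14 · (2/3)^14 = 16384/22876792454961
P = 40116600 · 16384/22876792454961 = 24343347200/847288609443

Answer: 24343347200/847288609443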